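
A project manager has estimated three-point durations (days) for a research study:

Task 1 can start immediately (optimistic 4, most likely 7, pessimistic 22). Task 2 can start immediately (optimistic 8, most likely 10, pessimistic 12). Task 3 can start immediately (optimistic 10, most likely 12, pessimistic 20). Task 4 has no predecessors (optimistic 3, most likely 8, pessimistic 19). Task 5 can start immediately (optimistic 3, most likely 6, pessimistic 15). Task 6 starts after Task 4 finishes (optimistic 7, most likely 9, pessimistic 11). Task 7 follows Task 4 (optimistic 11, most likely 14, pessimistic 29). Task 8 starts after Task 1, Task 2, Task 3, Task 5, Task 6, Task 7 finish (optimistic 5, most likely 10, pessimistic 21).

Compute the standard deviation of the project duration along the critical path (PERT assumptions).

te_Task 1 = (4 + 4·7 + 22)/6 = 54/6 = 9; σ²_Task 1 = ((22−4)/6)² = 9.000
te_Task 2 = (8 + 4·10 + 12)/6 = 60/6 = 10; σ²_Task 2 = ((12−8)/6)² = 0.444
te_Task 3 = (10 + 4·12 + 20)/6 = 78/6 = 13; σ²_Task 3 = ((20−10)/6)² = 2.778
te_Task 4 = (3 + 4·8 + 19)/6 = 54/6 = 9; σ²_Task 4 = ((19−3)/6)² = 7.111
te_Task 5 = (3 + 4·6 + 15)/6 = 42/6 = 7; σ²_Task 5 = ((15−3)/6)² = 4.000
te_Task 6 = (7 + 4·9 + 11)/6 = 54/6 = 9; σ²_Task 6 = ((11−7)/6)² = 0.444
te_Task 7 = (11 + 4·14 + 29)/6 = 96/6 = 16; σ²_Task 7 = ((29−11)/6)² = 9.000
te_Task 8 = (5 + 4·10 + 21)/6 = 66/6 = 11; σ²_Task 8 = ((21−5)/6)² = 7.111

Forward pass:
ES_Task 1 = 0; EF_Task 1 = 9
ES_Task 2 = 0; EF_Task 2 = 10
ES_Task 3 = 0; EF_Task 3 = 13
ES_Task 4 = 0; EF_Task 4 = 9
ES_Task 5 = 0; EF_Task 5 = 7
ES_Task 6 = 9; EF_Task 6 = 9+9 = 18
ES_Task 7 = 9; EF_Task 7 = 9+16 = 25
ES_Task 8 = max(EF_Task 1=9, EF_Task 2=10, EF_Task 3=13, EF_Task 5=7, EF_Task 6=18, EF_Task 7=25) = 25; EF_Task 8 = 25+11 = 36
Expected project duration μ = 36 days. Critical path: Task 4 → Task 7 → Task 8.

Variance along critical path = 7.111 + 9.000 + 7.111 = 23.222
σ = √23.222 = 4.819 days

4.82 days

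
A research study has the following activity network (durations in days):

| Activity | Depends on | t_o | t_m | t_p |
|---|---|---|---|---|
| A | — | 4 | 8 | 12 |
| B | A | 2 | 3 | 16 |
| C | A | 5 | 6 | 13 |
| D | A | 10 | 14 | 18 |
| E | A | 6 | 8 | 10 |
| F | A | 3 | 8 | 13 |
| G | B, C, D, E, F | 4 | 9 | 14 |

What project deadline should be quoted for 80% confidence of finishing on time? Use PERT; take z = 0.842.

te_A = (4 + 4·8 + 12)/6 = 48/6 = 8; σ²_A = ((12−4)/6)² = 1.778
te_B = (2 + 4·3 + 16)/6 = 30/6 = 5; σ²_B = ((16−2)/6)² = 5.444
te_C = (5 + 4·6 + 13)/6 = 42/6 = 7; σ²_C = ((13−5)/6)² = 1.778
te_D = (10 + 4·14 + 18)/6 = 84/6 = 14; σ²_D = ((18−10)/6)² = 1.778
te_E = (6 + 4·8 + 10)/6 = 48/6 = 8; σ²_E = ((10−6)/6)² = 0.444
te_F = (3 + 4·8 + 13)/6 = 48/6 = 8; σ²_F = ((13−3)/6)² = 2.778
te_G = (4 + 4·9 + 14)/6 = 54/6 = 9; σ²_G = ((14−4)/6)² = 2.778

Forward pass:
ES_A = 0; EF_A = 8
ES_B = 8; EF_B = 8+5 = 13
ES_C = 8; EF_C = 8+7 = 15
ES_D = 8; EF_D = 8+14 = 22
ES_E = 8; EF_E = 8+8 = 16
ES_F = 8; EF_F = 8+8 = 16
ES_G = max(EF_B=13, EF_C=15, EF_D=22, EF_E=16, EF_F=16) = 22; EF_G = 22+9 = 31
Expected project duration μ = 31 days. Critical path: A → D → G.

Variance along critical path = 1.778 + 1.778 + 2.778 = 6.333; σ = 2.517 days.
D = μ + z·σ = 31 + 0.842·2.517 = 33.1 days

33.1 days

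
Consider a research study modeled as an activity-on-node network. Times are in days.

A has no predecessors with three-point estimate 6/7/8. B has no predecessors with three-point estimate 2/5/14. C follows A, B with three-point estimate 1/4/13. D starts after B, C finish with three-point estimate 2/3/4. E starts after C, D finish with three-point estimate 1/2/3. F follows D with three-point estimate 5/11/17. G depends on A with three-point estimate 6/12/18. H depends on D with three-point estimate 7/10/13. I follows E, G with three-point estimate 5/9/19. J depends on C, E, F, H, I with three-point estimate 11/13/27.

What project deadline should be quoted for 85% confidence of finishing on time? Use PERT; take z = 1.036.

te_A = (6 + 4·7 + 8)/6 = 42/6 = 7; σ²_A = ((8−6)/6)² = 0.111
te_B = (2 + 4·5 + 14)/6 = 36/6 = 6; σ²_B = ((14−2)/6)² = 4.000
te_C = (1 + 4·4 + 13)/6 = 30/6 = 5; σ²_C = ((13−1)/6)² = 4.000
te_D = (2 + 4·3 + 4)/6 = 18/6 = 3; σ²_D = ((4−2)/6)² = 0.111
te_E = (1 + 4·2 + 3)/6 = 12/6 = 2; σ²_E = ((3−1)/6)² = 0.111
te_F = (5 + 4·11 + 17)/6 = 66/6 = 11; σ²_F = ((17−5)/6)² = 4.000
te_G = (6 + 4·12 + 18)/6 = 72/6 = 12; σ²_G = ((18−6)/6)² = 4.000
te_H = (7 + 4·10 + 13)/6 = 60/6 = 10; σ²_H = ((13−7)/6)² = 1.000
te_I = (5 + 4·9 + 19)/6 = 60/6 = 10; σ²_I = ((19−5)/6)² = 5.444
te_J = (11 + 4·13 + 27)/6 = 90/6 = 15; σ²_J = ((27−11)/6)² = 7.111

Forward pass:
ES_A = 0; EF_A = 7
ES_B = 0; EF_B = 6
ES_C = max(EF_A=7, EF_B=6) = 7; EF_C = 7+5 = 12
ES_D = max(EF_B=6, EF_C=12) = 12; EF_D = 12+3 = 15
ES_E = max(EF_C=12, EF_D=15) = 15; EF_E = 15+2 = 17
ES_F = 15; EF_F = 15+11 = 26
ES_G = 7; EF_G = 7+12 = 19
ES_H = 15; EF_H = 15+10 = 25
ES_I = max(EF_E=17, EF_G=19) = 19; EF_I = 19+10 = 29
ES_J = max(EF_C=12, EF_E=17, EF_F=26, EF_H=25, EF_I=29) = 29; EF_J = 29+15 = 44
Expected project duration μ = 44 days. Critical path: A → G → I → J.

Variance along critical path = 0.111 + 4.000 + 5.444 + 7.111 = 16.667; σ = 4.082 days.
D = μ + z·σ = 44 + 1.036·4.082 = 48.2 days

48.2 days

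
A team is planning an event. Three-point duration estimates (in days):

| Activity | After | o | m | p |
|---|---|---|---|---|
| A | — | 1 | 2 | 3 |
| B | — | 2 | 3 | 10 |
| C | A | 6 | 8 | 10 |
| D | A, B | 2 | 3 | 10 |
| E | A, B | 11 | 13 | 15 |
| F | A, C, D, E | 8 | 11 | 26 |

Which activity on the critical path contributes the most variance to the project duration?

te_A = (1 + 4·2 + 3)/6 = 12/6 = 2; σ²_A = ((3−1)/6)² = 0.111
te_B = (2 + 4·3 + 10)/6 = 24/6 = 4; σ²_B = ((10−2)/6)² = 1.778
te_C = (6 + 4·8 + 10)/6 = 48/6 = 8; σ²_C = ((10−6)/6)² = 0.444
te_D = (2 + 4·3 + 10)/6 = 24/6 = 4; σ²_D = ((10−2)/6)² = 1.778
te_E = (11 + 4·13 + 15)/6 = 78/6 = 13; σ²_E = ((15−11)/6)² = 0.444
te_F = (8 + 4·11 + 26)/6 = 78/6 = 13; σ²_F = ((26−8)/6)² = 9.000

Forward pass:
ES_A = 0; EF_A = 2
ES_B = 0; EF_B = 4
ES_C = 2; EF_C = 2+8 = 10
ES_D = max(EF_A=2, EF_B=4) = 4; EF_D = 4+4 = 8
ES_E = max(EF_A=2, EF_B=4) = 4; EF_E = 4+13 = 17
ES_F = max(EF_A=2, EF_C=10, EF_D=8, EF_E=17) = 17; EF_F = 17+13 = 30
Expected project duration μ = 30 days. Critical path: B → E → F.

Variances on critical path: σ²_B=1.778, σ²_E=0.444, σ²_F=9.000.
Largest is σ²_F = 9.000.

F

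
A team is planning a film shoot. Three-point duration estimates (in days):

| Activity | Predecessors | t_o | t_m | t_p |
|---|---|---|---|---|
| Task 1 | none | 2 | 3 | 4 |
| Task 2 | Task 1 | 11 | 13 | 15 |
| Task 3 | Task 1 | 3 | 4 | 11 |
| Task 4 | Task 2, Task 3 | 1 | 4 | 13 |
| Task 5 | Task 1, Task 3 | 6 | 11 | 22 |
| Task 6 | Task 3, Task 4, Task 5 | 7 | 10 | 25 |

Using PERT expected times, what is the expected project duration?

te_Task 1 = (2 + 4·3 + 4)/6 = 18/6 = 3
te_Task 2 = (11 + 4·13 + 15)/6 = 78/6 = 13
te_Task 3 = (3 + 4·4 + 11)/6 = 30/6 = 5
te_Task 4 = (1 + 4·4 + 13)/6 = 30/6 = 5
te_Task 5 = (6 + 4·11 + 22)/6 = 72/6 = 12
te_Task 6 = (7 + 4·10 + 25)/6 = 72/6 = 12

Forward pass:
ES_Task 1 = 0; EF_Task 1 = 3
ES_Task 2 = 3; EF_Task 2 = 3+13 = 16
ES_Task 3 = 3; EF_Task 3 = 3+5 = 8
ES_Task 4 = max(EF_Task 2=16, EF_Task 3=8) = 16; EF_Task 4 = 16+5 = 21
ES_Task 5 = max(EF_Task 1=3, EF_Task 3=8) = 8; EF_Task 5 = 8+12 = 20
ES_Task 6 = max(EF_Task 3=8, EF_Task 4=21, EF_Task 5=20) = 21; EF_Task 6 = 21+12 = 33
Expected project duration μ = 33 days. Critical path: Task 1 → Task 2 → Task 4 → Task 6.

33 days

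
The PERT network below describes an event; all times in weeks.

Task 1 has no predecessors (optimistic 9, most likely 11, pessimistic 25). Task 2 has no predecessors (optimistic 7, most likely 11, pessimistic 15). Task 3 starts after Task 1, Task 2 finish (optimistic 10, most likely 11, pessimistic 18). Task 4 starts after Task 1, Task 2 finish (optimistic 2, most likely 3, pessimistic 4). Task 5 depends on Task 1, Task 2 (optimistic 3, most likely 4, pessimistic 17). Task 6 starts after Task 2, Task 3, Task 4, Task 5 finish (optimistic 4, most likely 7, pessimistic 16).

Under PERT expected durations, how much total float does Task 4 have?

te_Task 1 = (9 + 4·11 + 25)/6 = 78/6 = 13
te_Task 2 = (7 + 4·11 + 15)/6 = 66/6 = 11
te_Task 3 = (10 + 4·11 + 18)/6 = 72/6 = 12
te_Task 4 = (2 + 4·3 + 4)/6 = 18/6 = 3
te_Task 5 = (3 + 4·4 + 17)/6 = 36/6 = 6
te_Task 6 = (4 + 4·7 + 16)/6 = 48/6 = 8

Forward pass:
ES_Task 1 = 0; EF_Task 1 = 13
ES_Task 2 = 0; EF_Task 2 = 11
ES_Task 3 = max(EF_Task 1=13, EF_Task 2=11) = 13; EF_Task 3 = 13+12 = 25
ES_Task 4 = max(EF_Task 1=13, EF_Task 2=11) = 13; EF_Task 4 = 13+3 = 16
ES_Task 5 = max(EF_Task 1=13, EF_Task 2=11) = 13; EF_Task 5 = 13+6 = 19
ES_Task 6 = max(EF_Task 2=11, EF_Task 3=25, EF_Task 4=16, EF_Task 5=19) = 25; EF_Task 6 = 25+8 = 33
Expected project duration μ = 33 weeks. Critical path: Task 1 → Task 3 → Task 6.

Backward pass:
LF_Task 6 = 33; LS_Task 6 = 33−8 = 25
LF_Task 5 = LS_Task 6 = 25; LS_Task 5 = 25−6 = 19
LF_Task 4 = LS_Task 6 = 25; LS_Task 4 = 25−3 = 22
LF_Task 3 = LS_Task 6 = 25; LS_Task 3 = 25−12 = 13
LF_Task 2 = min(LS_Task 3=13, LS_Task 4=22, LS_Task 5=19, LS_Task 6=25) = 13; LS_Task 2 = 13−11 = 2
LF_Task 1 = min(LS_Task 3=13, LS_Task 4=22, LS_Task 5=19) = 13; LS_Task 1 = 13−13 = 0
Slack_Task 4 = LS_Task 4 − ES_Task 4 = 22 − 13 = 9

9 weeks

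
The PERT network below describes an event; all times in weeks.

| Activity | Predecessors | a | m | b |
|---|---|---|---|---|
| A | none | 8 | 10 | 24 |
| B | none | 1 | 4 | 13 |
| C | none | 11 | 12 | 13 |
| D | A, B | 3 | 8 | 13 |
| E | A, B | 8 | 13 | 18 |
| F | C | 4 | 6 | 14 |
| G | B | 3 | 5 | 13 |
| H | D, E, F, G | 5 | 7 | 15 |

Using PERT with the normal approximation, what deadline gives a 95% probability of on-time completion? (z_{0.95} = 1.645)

te_A = (8 + 4·10 + 24)/6 = 72/6 = 12; σ²_A = ((24−8)/6)² = 7.111
te_B = (1 + 4·4 + 13)/6 = 30/6 = 5; σ²_B = ((13−1)/6)² = 4.000
te_C = (11 + 4·12 + 13)/6 = 72/6 = 12; σ²_C = ((13−11)/6)² = 0.111
te_D = (3 + 4·8 + 13)/6 = 48/6 = 8; σ²_D = ((13−3)/6)² = 2.778
te_E = (8 + 4·13 + 18)/6 = 78/6 = 13; σ²_E = ((18−8)/6)² = 2.778
te_F = (4 + 4·6 + 14)/6 = 42/6 = 7; σ²_F = ((14−4)/6)² = 2.778
te_G = (3 + 4·5 + 13)/6 = 36/6 = 6; σ²_G = ((13−3)/6)² = 2.778
te_H = (5 + 4·7 + 15)/6 = 48/6 = 8; σ²_H = ((15−5)/6)² = 2.778

Forward pass:
ES_A = 0; EF_A = 12
ES_B = 0; EF_B = 5
ES_C = 0; EF_C = 12
ES_D = max(EF_A=12, EF_B=5) = 12; EF_D = 12+8 = 20
ES_E = max(EF_A=12, EF_B=5) = 12; EF_E = 12+13 = 25
ES_F = 12; EF_F = 12+7 = 19
ES_G = 5; EF_G = 5+6 = 11
ES_H = max(EF_D=20, EF_E=25, EF_F=19, EF_G=11) = 25; EF_H = 25+8 = 33
Expected project duration μ = 33 weeks. Critical path: A → E → H.

Variance along critical path = 7.111 + 2.778 + 2.778 = 12.667; σ = 3.559 weeks.
D = μ + z·σ = 33 + 1.645·3.559 = 38.9 weeks

38.9 weeks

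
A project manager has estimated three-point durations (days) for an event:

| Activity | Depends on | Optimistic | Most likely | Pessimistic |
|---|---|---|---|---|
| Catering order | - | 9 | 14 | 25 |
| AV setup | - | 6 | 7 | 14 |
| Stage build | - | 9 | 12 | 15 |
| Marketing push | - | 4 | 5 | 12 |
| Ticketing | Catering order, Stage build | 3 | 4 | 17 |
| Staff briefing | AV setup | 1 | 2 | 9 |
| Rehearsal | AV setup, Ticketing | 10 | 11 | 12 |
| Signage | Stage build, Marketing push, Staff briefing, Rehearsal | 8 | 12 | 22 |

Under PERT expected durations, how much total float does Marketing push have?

te_Catering order = (9 + 4·14 + 25)/6 = 90/6 = 15
te_AV setup = (6 + 4·7 + 14)/6 = 48/6 = 8
te_Stage build = (9 + 4·12 + 15)/6 = 72/6 = 12
te_Marketing push = (4 + 4·5 + 12)/6 = 36/6 = 6
te_Ticketing = (3 + 4·4 + 17)/6 = 36/6 = 6
te_Staff briefing = (1 + 4·2 + 9)/6 = 18/6 = 3
te_Rehearsal = (10 + 4·11 + 12)/6 = 66/6 = 11
te_Signage = (8 + 4·12 + 22)/6 = 78/6 = 13

Forward pass:
ES_Catering order = 0; EF_Catering order = 15
ES_AV setup = 0; EF_AV setup = 8
ES_Stage build = 0; EF_Stage build = 12
ES_Marketing push = 0; EF_Marketing push = 6
ES_Ticketing = max(EF_Catering order=15, EF_Stage build=12) = 15; EF_Ticketing = 15+6 = 21
ES_Staff briefing = 8; EF_Staff briefing = 8+3 = 11
ES_Rehearsal = max(EF_AV setup=8, EF_Ticketing=21) = 21; EF_Rehearsal = 21+11 = 32
ES_Signage = max(EF_Stage build=12, EF_Marketing push=6, EF_Staff briefing=11, EF_Rehearsal=32) = 32; EF_Signage = 32+13 = 45
Expected project duration μ = 45 days. Critical path: Catering order → Ticketing → Rehearsal → Signage.

Backward pass:
LF_Signage = 45; LS_Signage = 45−13 = 32
LF_Rehearsal = LS_Signage = 32; LS_Rehearsal = 32−11 = 21
LF_Staff briefing = LS_Signage = 32; LS_Staff briefing = 32−3 = 29
LF_Ticketing = LS_Rehearsal = 21; LS_Ticketing = 21−6 = 15
LF_Marketing push = LS_Signage = 32; LS_Marketing push = 32−6 = 26
LF_Stage build = min(LS_Ticketing=15, LS_Signage=32) = 15; LS_Stage build = 15−12 = 3
LF_AV setup = min(LS_Staff briefing=29, LS_Rehearsal=21) = 21; LS_AV setup = 21−8 = 13
LF_Catering order = LS_Ticketing = 15; LS_Catering order = 15−15 = 0
Slack_Marketing push = LS_Marketing push − ES_Marketing push = 26 − 0 = 26

26 days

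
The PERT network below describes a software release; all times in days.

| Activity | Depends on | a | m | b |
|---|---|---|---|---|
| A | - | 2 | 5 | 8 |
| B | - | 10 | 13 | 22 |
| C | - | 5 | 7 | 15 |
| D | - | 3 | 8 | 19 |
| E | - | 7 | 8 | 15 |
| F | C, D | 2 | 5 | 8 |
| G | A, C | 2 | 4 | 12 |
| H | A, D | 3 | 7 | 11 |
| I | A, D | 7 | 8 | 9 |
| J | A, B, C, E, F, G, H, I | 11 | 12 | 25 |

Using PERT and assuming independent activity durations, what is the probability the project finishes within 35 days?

te_A = (2 + 4·5 + 8)/6 = 30/6 = 5; σ²_A = ((8−2)/6)² = 1.000
te_B = (10 + 4·13 + 22)/6 = 84/6 = 14; σ²_B = ((22−10)/6)² = 4.000
te_C = (5 + 4·7 + 15)/6 = 48/6 = 8; σ²_C = ((15−5)/6)² = 2.778
te_D = (3 + 4·8 + 19)/6 = 54/6 = 9; σ²_D = ((19−3)/6)² = 7.111
te_E = (7 + 4·8 + 15)/6 = 54/6 = 9; σ²_E = ((15−7)/6)² = 1.778
te_F = (2 + 4·5 + 8)/6 = 30/6 = 5; σ²_F = ((8−2)/6)² = 1.000
te_G = (2 + 4·4 + 12)/6 = 30/6 = 5; σ²_G = ((12−2)/6)² = 2.778
te_H = (3 + 4·7 + 11)/6 = 42/6 = 7; σ²_H = ((11−3)/6)² = 1.778
te_I = (7 + 4·8 + 9)/6 = 48/6 = 8; σ²_I = ((9−7)/6)² = 0.111
te_J = (11 + 4·12 + 25)/6 = 84/6 = 14; σ²_J = ((25−11)/6)² = 5.444

Forward pass:
ES_A = 0; EF_A = 5
ES_B = 0; EF_B = 14
ES_C = 0; EF_C = 8
ES_D = 0; EF_D = 9
ES_E = 0; EF_E = 9
ES_F = max(EF_C=8, EF_D=9) = 9; EF_F = 9+5 = 14
ES_G = max(EF_A=5, EF_C=8) = 8; EF_G = 8+5 = 13
ES_H = max(EF_A=5, EF_D=9) = 9; EF_H = 9+7 = 16
ES_I = max(EF_A=5, EF_D=9) = 9; EF_I = 9+8 = 17
ES_J = max(EF_A=5, EF_B=14, EF_C=8, EF_E=9, EF_F=14, EF_G=13, EF_H=16, EF_I=17) = 17; EF_J = 17+14 = 31
Expected project duration μ = 31 days. Critical path: D → I → J.

Variance along critical path = 7.111 + 0.111 + 5.444 = 12.667; σ = √12.667 = 3.559 days.
Z = (35 − 31) / 3.559 = 1.124
P(T ≤ 35) = Φ(1.124) ≈ 0.869

0.869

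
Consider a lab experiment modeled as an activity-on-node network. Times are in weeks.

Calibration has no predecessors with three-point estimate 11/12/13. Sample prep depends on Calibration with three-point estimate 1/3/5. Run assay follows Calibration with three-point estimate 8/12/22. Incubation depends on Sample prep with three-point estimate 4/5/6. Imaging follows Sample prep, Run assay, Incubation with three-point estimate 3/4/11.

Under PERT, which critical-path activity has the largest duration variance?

Run assay

te_Calibration = (11 + 4·12 + 13)/6 = 72/6 = 12; σ²_Calibration = ((13−11)/6)² = 0.111
te_Sample prep = (1 + 4·3 + 5)/6 = 18/6 = 3; σ²_Sample prep = ((5−1)/6)² = 0.444
te_Run assay = (8 + 4·12 + 22)/6 = 78/6 = 13; σ²_Run assay = ((22−8)/6)² = 5.444
te_Incubation = (4 + 4·5 + 6)/6 = 30/6 = 5; σ²_Incubation = ((6−4)/6)² = 0.111
te_Imaging = (3 + 4·4 + 11)/6 = 30/6 = 5; σ²_Imaging = ((11−3)/6)² = 1.778

Forward pass:
ES_Calibration = 0; EF_Calibration = 12
ES_Sample prep = 12; EF_Sample prep = 12+3 = 15
ES_Run assay = 12; EF_Run assay = 12+13 = 25
ES_Incubation = 15; EF_Incubation = 15+5 = 20
ES_Imaging = max(EF_Sample prep=15, EF_Run assay=25, EF_Incubation=20) = 25; EF_Imaging = 25+5 = 30
Expected project duration μ = 30 weeks. Critical path: Calibration → Run assay → Imaging.

Variances on critical path: σ²_Calibration=0.111, σ²_Run assay=5.444, σ²_Imaging=1.778.
Largest is σ²_Run assay = 5.444.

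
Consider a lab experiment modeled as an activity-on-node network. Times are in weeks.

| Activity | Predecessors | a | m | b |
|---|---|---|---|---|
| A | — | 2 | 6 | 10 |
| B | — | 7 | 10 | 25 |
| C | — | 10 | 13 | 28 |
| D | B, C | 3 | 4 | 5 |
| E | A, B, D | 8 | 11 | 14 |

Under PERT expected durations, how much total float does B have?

te_A = (2 + 4·6 + 10)/6 = 36/6 = 6
te_B = (7 + 4·10 + 25)/6 = 72/6 = 12
te_C = (10 + 4·13 + 28)/6 = 90/6 = 15
te_D = (3 + 4·4 + 5)/6 = 24/6 = 4
te_E = (8 + 4·11 + 14)/6 = 66/6 = 11

Forward pass:
ES_A = 0; EF_A = 6
ES_B = 0; EF_B = 12
ES_C = 0; EF_C = 15
ES_D = max(EF_B=12, EF_C=15) = 15; EF_D = 15+4 = 19
ES_E = max(EF_A=6, EF_B=12, EF_D=19) = 19; EF_E = 19+11 = 30
Expected project duration μ = 30 weeks. Critical path: C → D → E.

Backward pass:
LF_E = 30; LS_E = 30−11 = 19
LF_D = LS_E = 19; LS_D = 19−4 = 15
LF_C = LS_D = 15; LS_C = 15−15 = 0
LF_B = min(LS_D=15, LS_E=19) = 15; LS_B = 15−12 = 3
LF_A = LS_E = 19; LS_A = 19−6 = 13
Slack_B = LS_B − ES_B = 3 − 0 = 3

3 weeks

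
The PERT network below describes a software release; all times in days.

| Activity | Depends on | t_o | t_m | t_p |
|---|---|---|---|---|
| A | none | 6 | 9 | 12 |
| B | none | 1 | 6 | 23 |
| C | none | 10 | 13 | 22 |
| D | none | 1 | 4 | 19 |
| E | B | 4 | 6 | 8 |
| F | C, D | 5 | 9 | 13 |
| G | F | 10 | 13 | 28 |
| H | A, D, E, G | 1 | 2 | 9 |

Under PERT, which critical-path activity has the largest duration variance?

G

te_A = (6 + 4·9 + 12)/6 = 54/6 = 9; σ²_A = ((12−6)/6)² = 1.000
te_B = (1 + 4·6 + 23)/6 = 48/6 = 8; σ²_B = ((23−1)/6)² = 13.444
te_C = (10 + 4·13 + 22)/6 = 84/6 = 14; σ²_C = ((22−10)/6)² = 4.000
te_D = (1 + 4·4 + 19)/6 = 36/6 = 6; σ²_D = ((19−1)/6)² = 9.000
te_E = (4 + 4·6 + 8)/6 = 36/6 = 6; σ²_E = ((8−4)/6)² = 0.444
te_F = (5 + 4·9 + 13)/6 = 54/6 = 9; σ²_F = ((13−5)/6)² = 1.778
te_G = (10 + 4·13 + 28)/6 = 90/6 = 15; σ²_G = ((28−10)/6)² = 9.000
te_H = (1 + 4·2 + 9)/6 = 18/6 = 3; σ²_H = ((9−1)/6)² = 1.778

Forward pass:
ES_A = 0; EF_A = 9
ES_B = 0; EF_B = 8
ES_C = 0; EF_C = 14
ES_D = 0; EF_D = 6
ES_E = 8; EF_E = 8+6 = 14
ES_F = max(EF_C=14, EF_D=6) = 14; EF_F = 14+9 = 23
ES_G = 23; EF_G = 23+15 = 38
ES_H = max(EF_A=9, EF_D=6, EF_E=14, EF_G=38) = 38; EF_H = 38+3 = 41
Expected project duration μ = 41 days. Critical path: C → F → G → H.

Variances on critical path: σ²_C=4.000, σ²_F=1.778, σ²_G=9.000, σ²_H=1.778.
Largest is σ²_G = 9.000.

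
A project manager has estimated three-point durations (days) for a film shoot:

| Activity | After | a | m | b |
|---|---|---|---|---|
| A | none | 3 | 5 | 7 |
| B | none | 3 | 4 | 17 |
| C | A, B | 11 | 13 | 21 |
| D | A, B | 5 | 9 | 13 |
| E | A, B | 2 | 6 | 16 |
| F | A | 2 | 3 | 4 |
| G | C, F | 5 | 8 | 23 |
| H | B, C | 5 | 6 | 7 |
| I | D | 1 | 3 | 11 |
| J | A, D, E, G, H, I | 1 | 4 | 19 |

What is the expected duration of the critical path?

36 days

te_A = (3 + 4·5 + 7)/6 = 30/6 = 5
te_B = (3 + 4·4 + 17)/6 = 36/6 = 6
te_C = (11 + 4·13 + 21)/6 = 84/6 = 14
te_D = (5 + 4·9 + 13)/6 = 54/6 = 9
te_E = (2 + 4·6 + 16)/6 = 42/6 = 7
te_F = (2 + 4·3 + 4)/6 = 18/6 = 3
te_G = (5 + 4·8 + 23)/6 = 60/6 = 10
te_H = (5 + 4·6 + 7)/6 = 36/6 = 6
te_I = (1 + 4·3 + 11)/6 = 24/6 = 4
te_J = (1 + 4·4 + 19)/6 = 36/6 = 6

Forward pass:
ES_A = 0; EF_A = 5
ES_B = 0; EF_B = 6
ES_C = max(EF_A=5, EF_B=6) = 6; EF_C = 6+14 = 20
ES_D = max(EF_A=5, EF_B=6) = 6; EF_D = 6+9 = 15
ES_E = max(EF_A=5, EF_B=6) = 6; EF_E = 6+7 = 13
ES_F = 5; EF_F = 5+3 = 8
ES_G = max(EF_C=20, EF_F=8) = 20; EF_G = 20+10 = 30
ES_H = max(EF_B=6, EF_C=20) = 20; EF_H = 20+6 = 26
ES_I = 15; EF_I = 15+4 = 19
ES_J = max(EF_A=5, EF_D=15, EF_E=13, EF_G=30, EF_H=26, EF_I=19) = 30; EF_J = 30+6 = 36
Expected project duration μ = 36 days. Critical path: B → C → G → J.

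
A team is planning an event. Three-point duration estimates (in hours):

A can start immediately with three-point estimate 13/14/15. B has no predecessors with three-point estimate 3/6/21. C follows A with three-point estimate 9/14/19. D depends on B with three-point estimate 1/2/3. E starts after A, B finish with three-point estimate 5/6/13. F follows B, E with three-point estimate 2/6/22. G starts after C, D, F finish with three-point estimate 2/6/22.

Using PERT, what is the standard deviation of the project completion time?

te_A = (13 + 4·14 + 15)/6 = 84/6 = 14; σ²_A = ((15−13)/6)² = 0.111
te_B = (3 + 4·6 + 21)/6 = 48/6 = 8; σ²_B = ((21−3)/6)² = 9.000
te_C = (9 + 4·14 + 19)/6 = 84/6 = 14; σ²_C = ((19−9)/6)² = 2.778
te_D = (1 + 4·2 + 3)/6 = 12/6 = 2; σ²_D = ((3−1)/6)² = 0.111
te_E = (5 + 4·6 + 13)/6 = 42/6 = 7; σ²_E = ((13−5)/6)² = 1.778
te_F = (2 + 4·6 + 22)/6 = 48/6 = 8; σ²_F = ((22−2)/6)² = 11.111
te_G = (2 + 4·6 + 22)/6 = 48/6 = 8; σ²_G = ((22−2)/6)² = 11.111

Forward pass:
ES_A = 0; EF_A = 14
ES_B = 0; EF_B = 8
ES_C = 14; EF_C = 14+14 = 28
ES_D = 8; EF_D = 8+2 = 10
ES_E = max(EF_A=14, EF_B=8) = 14; EF_E = 14+7 = 21
ES_F = max(EF_B=8, EF_E=21) = 21; EF_F = 21+8 = 29
ES_G = max(EF_C=28, EF_D=10, EF_F=29) = 29; EF_G = 29+8 = 37
Expected project duration μ = 37 hours. Critical path: A → E → F → G.

Variance along critical path = 0.111 + 1.778 + 11.111 + 11.111 = 24.111
σ = √24.111 = 4.910 hours

4.91 hours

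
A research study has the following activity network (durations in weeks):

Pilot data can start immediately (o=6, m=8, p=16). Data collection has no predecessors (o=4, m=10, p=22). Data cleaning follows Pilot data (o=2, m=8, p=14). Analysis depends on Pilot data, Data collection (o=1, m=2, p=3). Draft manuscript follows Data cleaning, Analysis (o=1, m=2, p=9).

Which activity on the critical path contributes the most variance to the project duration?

Data cleaning

te_Pilot data = (6 + 4·8 + 16)/6 = 54/6 = 9; σ²_Pilot data = ((16−6)/6)² = 2.778
te_Data collection = (4 + 4·10 + 22)/6 = 66/6 = 11; σ²_Data collection = ((22−4)/6)² = 9.000
te_Data cleaning = (2 + 4·8 + 14)/6 = 48/6 = 8; σ²_Data cleaning = ((14−2)/6)² = 4.000
te_Analysis = (1 + 4·2 + 3)/6 = 12/6 = 2; σ²_Analysis = ((3−1)/6)² = 0.111
te_Draft manuscript = (1 + 4·2 + 9)/6 = 18/6 = 3; σ²_Draft manuscript = ((9−1)/6)² = 1.778

Forward pass:
ES_Pilot data = 0; EF_Pilot data = 9
ES_Data collection = 0; EF_Data collection = 11
ES_Data cleaning = 9; EF_Data cleaning = 9+8 = 17
ES_Analysis = max(EF_Pilot data=9, EF_Data collection=11) = 11; EF_Analysis = 11+2 = 13
ES_Draft manuscript = max(EF_Data cleaning=17, EF_Analysis=13) = 17; EF_Draft manuscript = 17+3 = 20
Expected project duration μ = 20 weeks. Critical path: Pilot data → Data cleaning → Draft manuscript.

Variances on critical path: σ²_Pilot data=2.778, σ²_Data cleaning=4.000, σ²_Draft manuscript=1.778.
Largest is σ²_Data cleaning = 4.000.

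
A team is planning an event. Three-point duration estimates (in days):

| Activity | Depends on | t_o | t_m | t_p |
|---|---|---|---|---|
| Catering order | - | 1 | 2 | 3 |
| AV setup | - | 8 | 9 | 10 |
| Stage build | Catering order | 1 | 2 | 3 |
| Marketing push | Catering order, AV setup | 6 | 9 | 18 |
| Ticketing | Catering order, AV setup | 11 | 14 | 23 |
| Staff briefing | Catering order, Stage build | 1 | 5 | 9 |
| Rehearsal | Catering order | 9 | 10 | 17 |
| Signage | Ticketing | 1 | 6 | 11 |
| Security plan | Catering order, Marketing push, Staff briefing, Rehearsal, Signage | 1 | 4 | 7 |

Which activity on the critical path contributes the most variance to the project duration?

te_Catering order = (1 + 4·2 + 3)/6 = 12/6 = 2; σ²_Catering order = ((3−1)/6)² = 0.111
te_AV setup = (8 + 4·9 + 10)/6 = 54/6 = 9; σ²_AV setup = ((10−8)/6)² = 0.111
te_Stage build = (1 + 4·2 + 3)/6 = 12/6 = 2; σ²_Stage build = ((3−1)/6)² = 0.111
te_Marketing push = (6 + 4·9 + 18)/6 = 60/6 = 10; σ²_Marketing push = ((18−6)/6)² = 4.000
te_Ticketing = (11 + 4·14 + 23)/6 = 90/6 = 15; σ²_Ticketing = ((23−11)/6)² = 4.000
te_Staff briefing = (1 + 4·5 + 9)/6 = 30/6 = 5; σ²_Staff briefing = ((9−1)/6)² = 1.778
te_Rehearsal = (9 + 4·10 + 17)/6 = 66/6 = 11; σ²_Rehearsal = ((17−9)/6)² = 1.778
te_Signage = (1 + 4·6 + 11)/6 = 36/6 = 6; σ²_Signage = ((11−1)/6)² = 2.778
te_Security plan = (1 + 4·4 + 7)/6 = 24/6 = 4; σ²_Security plan = ((7−1)/6)² = 1.000

Forward pass:
ES_Catering order = 0; EF_Catering order = 2
ES_AV setup = 0; EF_AV setup = 9
ES_Stage build = 2; EF_Stage build = 2+2 = 4
ES_Marketing push = max(EF_Catering order=2, EF_AV setup=9) = 9; EF_Marketing push = 9+10 = 19
ES_Ticketing = max(EF_Catering order=2, EF_AV setup=9) = 9; EF_Ticketing = 9+15 = 24
ES_Staff briefing = max(EF_Catering order=2, EF_Stage build=4) = 4; EF_Staff briefing = 4+5 = 9
ES_Rehearsal = 2; EF_Rehearsal = 2+11 = 13
ES_Signage = 24; EF_Signage = 24+6 = 30
ES_Security plan = max(EF_Catering order=2, EF_Marketing push=19, EF_Staff briefing=9, EF_Rehearsal=13, EF_Signage=30) = 30; EF_Security plan = 30+4 = 34
Expected project duration μ = 34 days. Critical path: AV setup → Ticketing → Signage → Security plan.

Variances on critical path: σ²_AV setup=0.111, σ²_Ticketing=4.000, σ²_Signage=2.778, σ²_Security plan=1.000.
Largest is σ²_Ticketing = 4.000.

Ticketing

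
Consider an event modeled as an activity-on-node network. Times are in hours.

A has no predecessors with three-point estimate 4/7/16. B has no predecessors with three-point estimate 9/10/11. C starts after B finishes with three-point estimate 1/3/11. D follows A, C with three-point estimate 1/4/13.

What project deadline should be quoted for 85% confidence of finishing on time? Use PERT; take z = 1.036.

21.7 hours

te_A = (4 + 4·7 + 16)/6 = 48/6 = 8; σ²_A = ((16−4)/6)² = 4.000
te_B = (9 + 4·10 + 11)/6 = 60/6 = 10; σ²_B = ((11−9)/6)² = 0.111
te_C = (1 + 4·3 + 11)/6 = 24/6 = 4; σ²_C = ((11−1)/6)² = 2.778
te_D = (1 + 4·4 + 13)/6 = 30/6 = 5; σ²_D = ((13−1)/6)² = 4.000

Forward pass:
ES_A = 0; EF_A = 8
ES_B = 0; EF_B = 10
ES_C = 10; EF_C = 10+4 = 14
ES_D = max(EF_A=8, EF_C=14) = 14; EF_D = 14+5 = 19
Expected project duration μ = 19 hours. Critical path: B → C → D.

Variance along critical path = 0.111 + 2.778 + 4.000 = 6.889; σ = 2.625 hours.
D = μ + z·σ = 19 + 1.036·2.625 = 21.7 hours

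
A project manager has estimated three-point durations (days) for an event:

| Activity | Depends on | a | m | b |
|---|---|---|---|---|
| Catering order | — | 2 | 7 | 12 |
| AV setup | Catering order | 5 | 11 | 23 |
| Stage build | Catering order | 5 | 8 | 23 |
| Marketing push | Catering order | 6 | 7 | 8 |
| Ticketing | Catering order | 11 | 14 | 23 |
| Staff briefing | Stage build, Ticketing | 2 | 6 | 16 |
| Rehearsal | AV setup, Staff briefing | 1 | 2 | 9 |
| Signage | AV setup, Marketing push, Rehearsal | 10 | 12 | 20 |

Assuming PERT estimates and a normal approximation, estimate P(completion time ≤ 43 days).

te_Catering order = (2 + 4·7 + 12)/6 = 42/6 = 7; σ²_Catering order = ((12−2)/6)² = 2.778
te_AV setup = (5 + 4·11 + 23)/6 = 72/6 = 12; σ²_AV setup = ((23−5)/6)² = 9.000
te_Stage build = (5 + 4·8 + 23)/6 = 60/6 = 10; σ²_Stage build = ((23−5)/6)² = 9.000
te_Marketing push = (6 + 4·7 + 8)/6 = 42/6 = 7; σ²_Marketing push = ((8−6)/6)² = 0.111
te_Ticketing = (11 + 4·14 + 23)/6 = 90/6 = 15; σ²_Ticketing = ((23−11)/6)² = 4.000
te_Staff briefing = (2 + 4·6 + 16)/6 = 42/6 = 7; σ²_Staff briefing = ((16−2)/6)² = 5.444
te_Rehearsal = (1 + 4·2 + 9)/6 = 18/6 = 3; σ²_Rehearsal = ((9−1)/6)² = 1.778
te_Signage = (10 + 4·12 + 20)/6 = 78/6 = 13; σ²_Signage = ((20−10)/6)² = 2.778

Forward pass:
ES_Catering order = 0; EF_Catering order = 7
ES_AV setup = 7; EF_AV setup = 7+12 = 19
ES_Stage build = 7; EF_Stage build = 7+10 = 17
ES_Marketing push = 7; EF_Marketing push = 7+7 = 14
ES_Ticketing = 7; EF_Ticketing = 7+15 = 22
ES_Staff briefing = max(EF_Stage build=17, EF_Ticketing=22) = 22; EF_Staff briefing = 22+7 = 29
ES_Rehearsal = max(EF_AV setup=19, EF_Staff briefing=29) = 29; EF_Rehearsal = 29+3 = 32
ES_Signage = max(EF_AV setup=19, EF_Marketing push=14, EF_Rehearsal=32) = 32; EF_Signage = 32+13 = 45
Expected project duration μ = 45 days. Critical path: Catering order → Ticketing → Staff briefing → Rehearsal → Signage.

Variance along critical path = 2.778 + 4.000 + 5.444 + 1.778 + 2.778 = 16.778; σ = √16.778 = 4.096 days.
Z = (43 − 45) / 4.096 = -0.488
P(T ≤ 43) = Φ(-0.488) ≈ 0.313

0.313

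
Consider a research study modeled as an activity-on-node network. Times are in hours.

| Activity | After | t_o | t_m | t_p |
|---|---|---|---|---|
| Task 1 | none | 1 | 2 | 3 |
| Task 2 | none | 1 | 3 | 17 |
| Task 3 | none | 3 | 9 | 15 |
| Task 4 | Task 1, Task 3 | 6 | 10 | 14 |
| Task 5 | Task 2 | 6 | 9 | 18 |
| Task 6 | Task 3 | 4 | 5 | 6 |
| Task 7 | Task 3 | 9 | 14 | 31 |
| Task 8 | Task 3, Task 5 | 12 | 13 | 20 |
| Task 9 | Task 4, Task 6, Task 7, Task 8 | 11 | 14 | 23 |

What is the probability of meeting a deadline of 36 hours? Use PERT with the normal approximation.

0.026

te_Task 1 = (1 + 4·2 + 3)/6 = 12/6 = 2; σ²_Task 1 = ((3−1)/6)² = 0.111
te_Task 2 = (1 + 4·3 + 17)/6 = 30/6 = 5; σ²_Task 2 = ((17−1)/6)² = 7.111
te_Task 3 = (3 + 4·9 + 15)/6 = 54/6 = 9; σ²_Task 3 = ((15−3)/6)² = 4.000
te_Task 4 = (6 + 4·10 + 14)/6 = 60/6 = 10; σ²_Task 4 = ((14−6)/6)² = 1.778
te_Task 5 = (6 + 4·9 + 18)/6 = 60/6 = 10; σ²_Task 5 = ((18−6)/6)² = 4.000
te_Task 6 = (4 + 4·5 + 6)/6 = 30/6 = 5; σ²_Task 6 = ((6−4)/6)² = 0.111
te_Task 7 = (9 + 4·14 + 31)/6 = 96/6 = 16; σ²_Task 7 = ((31−9)/6)² = 13.444
te_Task 8 = (12 + 4·13 + 20)/6 = 84/6 = 14; σ²_Task 8 = ((20−12)/6)² = 1.778
te_Task 9 = (11 + 4·14 + 23)/6 = 90/6 = 15; σ²_Task 9 = ((23−11)/6)² = 4.000

Forward pass:
ES_Task 1 = 0; EF_Task 1 = 2
ES_Task 2 = 0; EF_Task 2 = 5
ES_Task 3 = 0; EF_Task 3 = 9
ES_Task 4 = max(EF_Task 1=2, EF_Task 3=9) = 9; EF_Task 4 = 9+10 = 19
ES_Task 5 = 5; EF_Task 5 = 5+10 = 15
ES_Task 6 = 9; EF_Task 6 = 9+5 = 14
ES_Task 7 = 9; EF_Task 7 = 9+16 = 25
ES_Task 8 = max(EF_Task 3=9, EF_Task 5=15) = 15; EF_Task 8 = 15+14 = 29
ES_Task 9 = max(EF_Task 4=19, EF_Task 6=14, EF_Task 7=25, EF_Task 8=29) = 29; EF_Task 9 = 29+15 = 44
Expected project duration μ = 44 hours. Critical path: Task 2 → Task 5 → Task 8 → Task 9.

Variance along critical path = 7.111 + 4.000 + 1.778 + 4.000 = 16.889; σ = √16.889 = 4.110 hours.
Z = (36 − 44) / 4.110 = -1.947
P(T ≤ 36) = Φ(-1.947) ≈ 0.026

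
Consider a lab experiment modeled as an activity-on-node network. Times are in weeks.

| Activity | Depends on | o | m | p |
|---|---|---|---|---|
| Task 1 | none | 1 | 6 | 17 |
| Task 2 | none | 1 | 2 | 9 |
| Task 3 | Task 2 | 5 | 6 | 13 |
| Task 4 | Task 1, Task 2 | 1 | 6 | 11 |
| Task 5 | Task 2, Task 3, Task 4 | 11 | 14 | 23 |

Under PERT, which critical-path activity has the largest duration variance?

te_Task 1 = (1 + 4·6 + 17)/6 = 42/6 = 7; σ²_Task 1 = ((17−1)/6)² = 7.111
te_Task 2 = (1 + 4·2 + 9)/6 = 18/6 = 3; σ²_Task 2 = ((9−1)/6)² = 1.778
te_Task 3 = (5 + 4·6 + 13)/6 = 42/6 = 7; σ²_Task 3 = ((13−5)/6)² = 1.778
te_Task 4 = (1 + 4·6 + 11)/6 = 36/6 = 6; σ²_Task 4 = ((11−1)/6)² = 2.778
te_Task 5 = (11 + 4·14 + 23)/6 = 90/6 = 15; σ²_Task 5 = ((23−11)/6)² = 4.000

Forward pass:
ES_Task 1 = 0; EF_Task 1 = 7
ES_Task 2 = 0; EF_Task 2 = 3
ES_Task 3 = 3; EF_Task 3 = 3+7 = 10
ES_Task 4 = max(EF_Task 1=7, EF_Task 2=3) = 7; EF_Task 4 = 7+6 = 13
ES_Task 5 = max(EF_Task 2=3, EF_Task 3=10, EF_Task 4=13) = 13; EF_Task 5 = 13+15 = 28
Expected project duration μ = 28 weeks. Critical path: Task 1 → Task 4 → Task 5.

Variances on critical path: σ²_Task 1=7.111, σ²_Task 4=2.778, σ²_Task 5=4.000.
Largest is σ²_Task 1 = 7.111.

Task 1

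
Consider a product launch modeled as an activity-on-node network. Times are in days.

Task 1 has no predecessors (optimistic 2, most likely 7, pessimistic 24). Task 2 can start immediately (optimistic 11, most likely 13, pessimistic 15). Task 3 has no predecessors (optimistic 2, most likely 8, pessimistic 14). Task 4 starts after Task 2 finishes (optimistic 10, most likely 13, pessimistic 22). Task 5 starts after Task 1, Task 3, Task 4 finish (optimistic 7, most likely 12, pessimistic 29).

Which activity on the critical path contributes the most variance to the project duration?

te_Task 1 = (2 + 4·7 + 24)/6 = 54/6 = 9; σ²_Task 1 = ((24−2)/6)² = 13.444
te_Task 2 = (11 + 4·13 + 15)/6 = 78/6 = 13; σ²_Task 2 = ((15−11)/6)² = 0.444
te_Task 3 = (2 + 4·8 + 14)/6 = 48/6 = 8; σ²_Task 3 = ((14−2)/6)² = 4.000
te_Task 4 = (10 + 4·13 + 22)/6 = 84/6 = 14; σ²_Task 4 = ((22−10)/6)² = 4.000
te_Task 5 = (7 + 4·12 + 29)/6 = 84/6 = 14; σ²_Task 5 = ((29−7)/6)² = 13.444

Forward pass:
ES_Task 1 = 0; EF_Task 1 = 9
ES_Task 2 = 0; EF_Task 2 = 13
ES_Task 3 = 0; EF_Task 3 = 8
ES_Task 4 = 13; EF_Task 4 = 13+14 = 27
ES_Task 5 = max(EF_Task 1=9, EF_Task 3=8, EF_Task 4=27) = 27; EF_Task 5 = 27+14 = 41
Expected project duration μ = 41 days. Critical path: Task 2 → Task 4 → Task 5.

Variances on critical path: σ²_Task 2=0.444, σ²_Task 4=4.000, σ²_Task 5=13.444.
Largest is σ²_Task 5 = 13.444.

Task 5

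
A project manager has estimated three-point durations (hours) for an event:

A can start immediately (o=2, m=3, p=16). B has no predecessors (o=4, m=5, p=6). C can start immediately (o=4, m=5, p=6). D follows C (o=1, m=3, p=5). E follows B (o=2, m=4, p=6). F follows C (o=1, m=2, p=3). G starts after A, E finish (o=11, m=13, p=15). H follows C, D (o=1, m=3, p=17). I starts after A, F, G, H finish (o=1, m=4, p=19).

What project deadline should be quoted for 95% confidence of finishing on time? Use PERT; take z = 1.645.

te_A = (2 + 4·3 + 16)/6 = 30/6 = 5; σ²_A = ((16−2)/6)² = 5.444
te_B = (4 + 4·5 + 6)/6 = 30/6 = 5; σ²_B = ((6−4)/6)² = 0.111
te_C = (4 + 4·5 + 6)/6 = 30/6 = 5; σ²_C = ((6−4)/6)² = 0.111
te_D = (1 + 4·3 + 5)/6 = 18/6 = 3; σ²_D = ((5−1)/6)² = 0.444
te_E = (2 + 4·4 + 6)/6 = 24/6 = 4; σ²_E = ((6−2)/6)² = 0.444
te_F = (1 + 4·2 + 3)/6 = 12/6 = 2; σ²_F = ((3−1)/6)² = 0.111
te_G = (11 + 4·13 + 15)/6 = 78/6 = 13; σ²_G = ((15−11)/6)² = 0.444
te_H = (1 + 4·3 + 17)/6 = 30/6 = 5; σ²_H = ((17−1)/6)² = 7.111
te_I = (1 + 4·4 + 19)/6 = 36/6 = 6; σ²_I = ((19−1)/6)² = 9.000

Forward pass:
ES_A = 0; EF_A = 5
ES_B = 0; EF_B = 5
ES_C = 0; EF_C = 5
ES_D = 5; EF_D = 5+3 = 8
ES_E = 5; EF_E = 5+4 = 9
ES_F = 5; EF_F = 5+2 = 7
ES_G = max(EF_A=5, EF_E=9) = 9; EF_G = 9+13 = 22
ES_H = max(EF_C=5, EF_D=8) = 8; EF_H = 8+5 = 13
ES_I = max(EF_A=5, EF_F=7, EF_G=22, EF_H=13) = 22; EF_I = 22+6 = 28
Expected project duration μ = 28 hours. Critical path: B → E → G → I.

Variance along critical path = 0.111 + 0.444 + 0.444 + 9.000 = 10.000; σ = 3.162 hours.
D = μ + z·σ = 28 + 1.645·3.162 = 33.2 hours

33.2 hours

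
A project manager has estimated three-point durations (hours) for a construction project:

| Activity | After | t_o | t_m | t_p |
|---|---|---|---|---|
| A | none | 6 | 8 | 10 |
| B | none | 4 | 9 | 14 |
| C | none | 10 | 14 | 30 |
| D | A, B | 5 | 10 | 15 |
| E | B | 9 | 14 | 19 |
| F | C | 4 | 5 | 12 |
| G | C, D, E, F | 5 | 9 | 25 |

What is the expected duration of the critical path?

te_A = (6 + 4·8 + 10)/6 = 48/6 = 8
te_B = (4 + 4·9 + 14)/6 = 54/6 = 9
te_C = (10 + 4·14 + 30)/6 = 96/6 = 16
te_D = (5 + 4·10 + 15)/6 = 60/6 = 10
te_E = (9 + 4·14 + 19)/6 = 84/6 = 14
te_F = (4 + 4·5 + 12)/6 = 36/6 = 6
te_G = (5 + 4·9 + 25)/6 = 66/6 = 11

Forward pass:
ES_A = 0; EF_A = 8
ES_B = 0; EF_B = 9
ES_C = 0; EF_C = 16
ES_D = max(EF_A=8, EF_B=9) = 9; EF_D = 9+10 = 19
ES_E = 9; EF_E = 9+14 = 23
ES_F = 16; EF_F = 16+6 = 22
ES_G = max(EF_C=16, EF_D=19, EF_E=23, EF_F=22) = 23; EF_G = 23+11 = 34
Expected project duration μ = 34 hours. Critical path: B → E → G.

34 hours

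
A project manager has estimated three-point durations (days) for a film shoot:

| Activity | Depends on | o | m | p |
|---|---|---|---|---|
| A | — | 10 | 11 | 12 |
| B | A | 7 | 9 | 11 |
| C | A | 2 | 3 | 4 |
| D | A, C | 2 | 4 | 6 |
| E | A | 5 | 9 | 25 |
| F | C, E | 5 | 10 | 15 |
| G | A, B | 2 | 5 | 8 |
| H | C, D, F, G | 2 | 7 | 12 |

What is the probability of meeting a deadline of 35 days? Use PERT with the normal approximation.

0.164

te_A = (10 + 4·11 + 12)/6 = 66/6 = 11; σ²_A = ((12−10)/6)² = 0.111
te_B = (7 + 4·9 + 11)/6 = 54/6 = 9; σ²_B = ((11−7)/6)² = 0.444
te_C = (2 + 4·3 + 4)/6 = 18/6 = 3; σ²_C = ((4−2)/6)² = 0.111
te_D = (2 + 4·4 + 6)/6 = 24/6 = 4; σ²_D = ((6−2)/6)² = 0.444
te_E = (5 + 4·9 + 25)/6 = 66/6 = 11; σ²_E = ((25−5)/6)² = 11.111
te_F = (5 + 4·10 + 15)/6 = 60/6 = 10; σ²_F = ((15−5)/6)² = 2.778
te_G = (2 + 4·5 + 8)/6 = 30/6 = 5; σ²_G = ((8−2)/6)² = 1.000
te_H = (2 + 4·7 + 12)/6 = 42/6 = 7; σ²_H = ((12−2)/6)² = 2.778

Forward pass:
ES_A = 0; EF_A = 11
ES_B = 11; EF_B = 11+9 = 20
ES_C = 11; EF_C = 11+3 = 14
ES_D = max(EF_A=11, EF_C=14) = 14; EF_D = 14+4 = 18
ES_E = 11; EF_E = 11+11 = 22
ES_F = max(EF_C=14, EF_E=22) = 22; EF_F = 22+10 = 32
ES_G = max(EF_A=11, EF_B=20) = 20; EF_G = 20+5 = 25
ES_H = max(EF_C=14, EF_D=18, EF_F=32, EF_G=25) = 32; EF_H = 32+7 = 39
Expected project duration μ = 39 days. Critical path: A → E → F → H.

Variance along critical path = 0.111 + 11.111 + 2.778 + 2.778 = 16.778; σ = √16.778 = 4.096 days.
Z = (35 − 39) / 4.096 = -0.977
P(T ≤ 35) = Φ(-0.977) ≈ 0.164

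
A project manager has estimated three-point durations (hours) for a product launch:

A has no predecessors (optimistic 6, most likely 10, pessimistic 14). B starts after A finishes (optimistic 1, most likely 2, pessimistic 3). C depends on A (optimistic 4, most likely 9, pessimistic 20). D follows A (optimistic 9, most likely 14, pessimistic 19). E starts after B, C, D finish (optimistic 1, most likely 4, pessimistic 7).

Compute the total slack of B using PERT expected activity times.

te_A = (6 + 4·10 + 14)/6 = 60/6 = 10
te_B = (1 + 4·2 + 3)/6 = 12/6 = 2
te_C = (4 + 4·9 + 20)/6 = 60/6 = 10
te_D = (9 + 4·14 + 19)/6 = 84/6 = 14
te_E = (1 + 4·4 + 7)/6 = 24/6 = 4

Forward pass:
ES_A = 0; EF_A = 10
ES_B = 10; EF_B = 10+2 = 12
ES_C = 10; EF_C = 10+10 = 20
ES_D = 10; EF_D = 10+14 = 24
ES_E = max(EF_B=12, EF_C=20, EF_D=24) = 24; EF_E = 24+4 = 28
Expected project duration μ = 28 hours. Critical path: A → D → E.

Backward pass:
LF_E = 28; LS_E = 28−4 = 24
LF_D = LS_E = 24; LS_D = 24−14 = 10
LF_C = LS_E = 24; LS_C = 24−10 = 14
LF_B = LS_E = 24; LS_B = 24−2 = 22
LF_A = min(LS_B=22, LS_C=14, LS_D=10) = 10; LS_A = 10−10 = 0
Slack_B = LS_B − ES_B = 22 − 10 = 12

12 hours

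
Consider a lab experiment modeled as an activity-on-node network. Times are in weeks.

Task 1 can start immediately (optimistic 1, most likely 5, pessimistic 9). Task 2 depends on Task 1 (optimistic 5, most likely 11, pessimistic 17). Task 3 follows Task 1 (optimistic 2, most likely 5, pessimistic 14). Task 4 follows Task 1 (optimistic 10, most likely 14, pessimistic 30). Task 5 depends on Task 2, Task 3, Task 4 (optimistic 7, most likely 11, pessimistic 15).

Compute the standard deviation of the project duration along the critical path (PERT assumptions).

3.83 weeks

te_Task 1 = (1 + 4·5 + 9)/6 = 30/6 = 5; σ²_Task 1 = ((9−1)/6)² = 1.778
te_Task 2 = (5 + 4·11 + 17)/6 = 66/6 = 11; σ²_Task 2 = ((17−5)/6)² = 4.000
te_Task 3 = (2 + 4·5 + 14)/6 = 36/6 = 6; σ²_Task 3 = ((14−2)/6)² = 4.000
te_Task 4 = (10 + 4·14 + 30)/6 = 96/6 = 16; σ²_Task 4 = ((30−10)/6)² = 11.111
te_Task 5 = (7 + 4·11 + 15)/6 = 66/6 = 11; σ²_Task 5 = ((15−7)/6)² = 1.778

Forward pass:
ES_Task 1 = 0; EF_Task 1 = 5
ES_Task 2 = 5; EF_Task 2 = 5+11 = 16
ES_Task 3 = 5; EF_Task 3 = 5+6 = 11
ES_Task 4 = 5; EF_Task 4 = 5+16 = 21
ES_Task 5 = max(EF_Task 2=16, EF_Task 3=11, EF_Task 4=21) = 21; EF_Task 5 = 21+11 = 32
Expected project duration μ = 32 weeks. Critical path: Task 1 → Task 4 → Task 5.

Variance along critical path = 1.778 + 11.111 + 1.778 = 14.667
σ = √14.667 = 3.830 weeks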